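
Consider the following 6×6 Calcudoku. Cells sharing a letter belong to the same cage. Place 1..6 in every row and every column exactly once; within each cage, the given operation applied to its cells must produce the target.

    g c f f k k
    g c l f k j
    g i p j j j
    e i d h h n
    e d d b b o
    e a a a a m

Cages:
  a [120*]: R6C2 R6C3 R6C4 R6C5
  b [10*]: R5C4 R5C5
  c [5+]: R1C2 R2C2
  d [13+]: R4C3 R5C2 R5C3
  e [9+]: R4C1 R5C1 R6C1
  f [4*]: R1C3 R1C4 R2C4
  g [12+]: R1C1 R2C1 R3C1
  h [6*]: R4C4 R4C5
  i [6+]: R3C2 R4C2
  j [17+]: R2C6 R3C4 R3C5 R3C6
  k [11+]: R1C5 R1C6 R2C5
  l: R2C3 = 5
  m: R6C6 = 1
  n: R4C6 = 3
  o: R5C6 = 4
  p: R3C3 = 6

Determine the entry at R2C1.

4

L is a freebie, which forces R2C3 = 5.
Cage p is a single given cell; hence R3C3 = 6.
Cage n is a single given cell, leaving R4C6 = 3.
Cage o is given, leaving R5C6 = 4.
Cage m is given, which forces R6C6 = 1.
Cage j has sum 17, leaving R2C6 = 6.
Cage d has sum 13, leaving R4C3 = 4.
Cage d has sum 13; hence R5C2 = 6.
Cage d has sum 13, so R5C3 = 3.
3 is placed in column 3, which forces R6C3 = 2.
Column 3 already has 2, which forces R1C3 = 1.
Cage f has product 4, which forces R1C4 = 4.
Cage f needs product 4; hence R2C4 = 1.
Column 4 already has 1; hence R4C4 = 6.
6 is placed in row 4, so R4C5 = 1.
Cage j needs sum 17, so R3C5 = 4.
The 3 cells of cage e must have sum 9, leaving R5C1 = 1.
The 3 cells of cage k must have sum 11; hence R1C5 = 6.
The 3 cells of cage k must have sum 11, which forces R1C6 = 2.
Cage g needs sum 12, so R2C1 = 4.
4 is placed in column 5, which forces R2C5 = 3.
Row 3 now contains 4, so R3C2 = 1.
2 is placed in column 6, so R3C6 = 5.
The two cells of cage i must have sum 6, which forces R4C2 = 5.
Cage a has product 120, so R6C2 = 4.
Column 5 now contains 3; hence R6C5 = 5.
The 3 cells of cage g must have sum 12, leaving R1C1 = 5.
Row 1 already has 2, so R1C2 = 3.
Row 2 now contains 3; hence R2C2 = 2.
Cage g has sum 12, so R3C1 = 3.
Row 3 now contains 5; hence R3C4 = 2.
5 is placed in row 4; hence R4C1 = 2.
The two cells of cage b must have product 10, leaving R5C4 = 5.
5 is placed in column 5; hence R5C5 = 2.
The 3 cells of cage e must have sum 9, which forces R6C1 = 6.
Row 6 now contains 5, so R6C4 = 3.
Completed grid: 5 3 1 4 6 2 / 4 2 5 1 3 6 / 3 1 6 2 4 5 / 2 5 4 6 1 3 / 1 6 3 5 2 4 / 6 4 2 3 5 1.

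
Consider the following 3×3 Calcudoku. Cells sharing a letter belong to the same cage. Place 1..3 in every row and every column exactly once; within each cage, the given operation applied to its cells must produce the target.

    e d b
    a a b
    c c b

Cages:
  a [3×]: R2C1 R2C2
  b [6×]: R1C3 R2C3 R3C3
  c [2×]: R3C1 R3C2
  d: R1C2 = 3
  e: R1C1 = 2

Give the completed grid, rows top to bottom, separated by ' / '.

E is a freebie, leaving R1C1 = 2.
D is a freebie, leaving R1C2 = 3.
Row 1 now contains 3, so R1C3 = 1.
3 is placed in column 2, which forces R2C2 = 1.
Column 1 now contains 2; hence R3C1 = 1.
Column 2 already has 1, so R3C2 = 2.
2 is placed in row 3, so R3C3 = 3.
Row 2 already has 1, which forces R2C1 = 3.
Column 3 already has 3, so R2C3 = 2.

2 3 1 / 3 1 2 / 1 2 3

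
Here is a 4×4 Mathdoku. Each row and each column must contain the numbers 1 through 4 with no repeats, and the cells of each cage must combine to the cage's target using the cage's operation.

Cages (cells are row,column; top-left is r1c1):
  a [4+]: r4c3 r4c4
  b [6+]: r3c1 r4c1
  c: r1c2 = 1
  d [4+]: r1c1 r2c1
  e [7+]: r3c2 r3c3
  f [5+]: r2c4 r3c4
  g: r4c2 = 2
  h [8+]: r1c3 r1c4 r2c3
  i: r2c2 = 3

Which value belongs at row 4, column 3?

Cage c is given, so r1c2 = 1.
Cage i is a single given cell, which forces r2c2 = 3.
Column 2 now contains 3; hence r3c2 = 4.
4 is placed in row 3; hence r3c3 = 3.
G is a freebie, so r4c2 = 2.
Column 3 already has 3, so r4c3 = 1.
1 is placed in row 4, leaving r4c4 = 3.
1 is placed in row 1, so r1c1 = 3.
Cage h needs sum 8; hence r1c3 = 4.
Cage h has sum 8; hence r1c4 = 2.
Row 2 now contains 3, so r2c1 = 1.
Cage h needs sum 8, so r2c3 = 2.
The two cells of cage f must have sum 5, so r2c4 = 4.
4 is placed in row 3, leaving r3c1 = 2.
Cage f's pair has sum 5, which forces r3c4 = 1.
Row 4 now contains 2, which forces r4c1 = 4.
Completed grid: 3 1 4 2 / 1 3 2 4 / 2 4 3 1 / 4 2 1 3.

1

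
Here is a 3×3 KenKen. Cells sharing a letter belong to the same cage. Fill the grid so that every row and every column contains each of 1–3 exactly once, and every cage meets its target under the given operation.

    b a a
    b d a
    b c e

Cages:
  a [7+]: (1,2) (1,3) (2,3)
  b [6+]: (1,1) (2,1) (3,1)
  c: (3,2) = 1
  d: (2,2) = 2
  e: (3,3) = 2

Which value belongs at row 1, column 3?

Cage d is given; hence (2,2) = 2.
2 is placed in row 2, leaving (2,3) = 3.
C is a freebie; hence (3,2) = 1.
Cage e is given; hence (3,3) = 2.
Cage b needs sum 6, so (1,1) = 2.
Column 2 already has 2, so (1,2) = 3.
Column 3 already has 3, leaving (1,3) = 1.
Row 2 already has 3, which forces (2,1) = 1.
Row 3 already has 2, which forces (3,1) = 3.
The full grid is 2 3 1 / 1 2 3 / 3 1 2.

1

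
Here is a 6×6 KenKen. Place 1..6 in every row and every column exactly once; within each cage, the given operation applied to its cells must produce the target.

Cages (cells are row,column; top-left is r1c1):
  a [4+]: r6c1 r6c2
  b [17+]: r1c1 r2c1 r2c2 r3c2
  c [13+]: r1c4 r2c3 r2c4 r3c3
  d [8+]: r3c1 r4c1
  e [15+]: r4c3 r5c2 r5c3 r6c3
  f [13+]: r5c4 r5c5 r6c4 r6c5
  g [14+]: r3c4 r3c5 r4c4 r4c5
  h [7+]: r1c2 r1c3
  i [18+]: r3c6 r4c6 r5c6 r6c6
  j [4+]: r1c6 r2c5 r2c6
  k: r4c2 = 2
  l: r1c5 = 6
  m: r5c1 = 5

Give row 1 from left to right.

Cage l is a single given cell, leaving r1c5 = 6.
Cage j needs sum 4, which forces r1c6 = 1.
Cage j has sum 4; hence r2c5 = 1.
Cage j needs sum 4, leaving r2c6 = 2.
Cage k is a single given cell, which forces r4c2 = 2.
M is a freebie, so r5c1 = 5.
Cage d needs two cells with sum 8; hence r3c1 = 2.
Cage d's pair has sum 8, so r4c1 = 6.
In column 1, 1 can only go at r6c1, so r6c1 = 1.
Row 6 already has 1, which forces r6c2 = 3.
Column 2 needs a 1, and only r5c2 is open for it.
In row 4, 1 can only go at r4c4, so r4c4 = 1.
Row 3 needs a 1, and only r3c3 is open for it.
The only place for 5 in column 2 is r1c2.
Cage h's pair has sum 7; hence r1c3 = 2.
Column 3 needs a 4, and only r2c3 is open for it.
The 4 cells of cage b must have sum 17, leaving r1c1 = 4.
The 4 cells of cage c must have sum 13, which forces r1c4 = 3.
Row 2 now contains 4, so r2c1 = 3.
Row 2 now contains 4; hence r2c2 = 6.
Cage c needs sum 13; hence r2c4 = 5.
Cage b needs sum 17, leaving r3c2 = 4.
4 is placed in row 3; hence r3c4 = 6.
The 4 cells of cage g must have sum 14, which forces r3c5 = 3.
3 is placed in row 3, leaving r3c6 = 5.
Cage g has sum 14, which forces r4c5 = 4.
Row 4 now contains 4, leaving r4c6 = 3.
Cage f needs sum 13; hence r5c4 = 4.
3 is placed in column 5, which forces r5c5 = 2.
Row 5 now contains 4, which forces r5c6 = 6.
Cage f needs sum 13; hence r6c4 = 2.
Column 5 already has 4, leaving r6c5 = 5.
6 is placed in column 6, which forces r6c6 = 4.
Row 4 already has 3, so r4c3 = 5.
Row 5 already has 6, leaving r5c3 = 3.
Row 6 now contains 5, which forces r6c3 = 6.
Filled in: 4 5 2 3 6 1 / 3 6 4 5 1 2 / 2 4 1 6 3 5 / 6 2 5 1 4 3 / 5 1 3 4 2 6 / 1 3 6 2 5 4.

4 5 2 3 6 1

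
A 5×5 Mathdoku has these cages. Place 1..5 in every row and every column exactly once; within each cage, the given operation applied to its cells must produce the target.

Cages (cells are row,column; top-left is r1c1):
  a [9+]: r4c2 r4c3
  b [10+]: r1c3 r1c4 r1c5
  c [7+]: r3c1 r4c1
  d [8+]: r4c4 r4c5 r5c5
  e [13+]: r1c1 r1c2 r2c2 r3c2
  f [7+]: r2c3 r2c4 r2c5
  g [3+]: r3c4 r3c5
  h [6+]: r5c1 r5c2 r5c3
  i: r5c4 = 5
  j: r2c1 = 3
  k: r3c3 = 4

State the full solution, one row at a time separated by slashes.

4 1 2 3 5 / 3 5 1 4 2 / 5 3 4 2 1 / 2 4 5 1 3 / 1 2 3 5 4

J is a freebie; hence r2c1 = 3.
K is a freebie, so r3c3 = 4.
Column 3 already has 4, leaving r4c3 = 5.
Cage i is given, leaving r5c4 = 5.
Cage b needs sum 10; hence r1c5 = 5.
Cage c needs two cells with sum 7, so r3c1 = 5.
The two cells of cage c must have sum 7, so r4c1 = 2.
Row 4 now contains 5; hence r4c2 = 4.
Column 1 now contains 2, so r5c1 = 1.
1 is placed in column 1; hence r1c1 = 4.
Cage e has sum 13; hence r2c2 = 5.
Cage d needs sum 8, which forces r5c5 = 4.
Cage f has sum 7, leaving r2c4 = 4.
The only place for 1 in row 1 is r1c2.
1 is placed in column 2, leaving r3c2 = 3.
3 is placed in column 2, leaving r5c2 = 2.
Row 5 now contains 2, so r5c3 = 3.
3 is placed in column 3, which forces r1c3 = 2.
Cage b has sum 10, which forces r1c4 = 3.
Column 3 already has 2, so r2c3 = 1.
Row 2 now contains 1; hence r2c5 = 2.
Column 5 now contains 2; hence r3c5 = 1.
3 is placed in column 4, so r4c4 = 1.
Column 5 already has 1, so r4c5 = 3.
Row 3 already has 1, so r3c4 = 2.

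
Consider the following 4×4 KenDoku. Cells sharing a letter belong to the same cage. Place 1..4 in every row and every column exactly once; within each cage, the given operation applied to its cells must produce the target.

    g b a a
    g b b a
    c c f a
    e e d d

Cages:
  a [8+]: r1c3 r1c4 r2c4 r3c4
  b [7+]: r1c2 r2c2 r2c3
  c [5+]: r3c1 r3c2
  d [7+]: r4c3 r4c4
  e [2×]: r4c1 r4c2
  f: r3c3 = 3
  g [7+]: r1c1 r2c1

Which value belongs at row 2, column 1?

Cage f is given, which forces r3c3 = 3.
Column 3 now contains 3, which forces r4c3 = 4.
4 is placed in row 4; hence r4c4 = 3.
Cage a has sum 8, so r1c3 = 1.
Column 3 now contains 1, leaving r2c3 = 2.
Row 1 needs a 3, and only r1c1 is open for it.
3 is placed in column 1, so r2c1 = 4.
Row 2 now contains 4, so r2c4 = 1.
4 is placed in column 1, which forces r3c1 = 1.
Row 3 already has 1, leaving r3c2 = 4.
Row 3 now contains 4, leaving r3c4 = 2.
Column 1 now contains 1; hence r4c1 = 2.
2 is placed in row 4; hence r4c2 = 1.
Column 2 already has 4, leaving r1c2 = 2.
Column 4 now contains 2, leaving r1c4 = 4.
1 is placed in row 2, so r2c2 = 3.
Completed grid: 3 2 1 4 / 4 3 2 1 / 1 4 3 2 / 2 1 4 3.

4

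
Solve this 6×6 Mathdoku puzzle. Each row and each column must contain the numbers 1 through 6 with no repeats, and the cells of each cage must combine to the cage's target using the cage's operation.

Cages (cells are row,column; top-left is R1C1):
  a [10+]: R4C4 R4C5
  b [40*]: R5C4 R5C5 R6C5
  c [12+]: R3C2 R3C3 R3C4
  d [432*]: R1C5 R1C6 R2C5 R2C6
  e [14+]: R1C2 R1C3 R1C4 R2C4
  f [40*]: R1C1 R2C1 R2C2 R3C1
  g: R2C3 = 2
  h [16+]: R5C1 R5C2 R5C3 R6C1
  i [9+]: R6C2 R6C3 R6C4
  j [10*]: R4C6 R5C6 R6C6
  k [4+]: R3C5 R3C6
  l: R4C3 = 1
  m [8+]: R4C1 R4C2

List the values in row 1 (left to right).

2 3 5 1 6 4

Cage g is a single given cell, leaving R2C3 = 2.
L is a freebie, leaving R4C3 = 1.
The only place for 1 in column 5 is R3C5.
Row 3 already has 1, leaving R3C6 = 3.
In row 3, 5 can only go at R3C1, so R3C1 = 5.
The 4 cells of cage f must have product 40, leaving R1C1 = 2.
Row 2 needs a 5, and only R2C4 is open for it.
Row 1 needs a 4, and only R1C6 is open for it.
The 4 cells of cage d must have product 432; hence R1C5 = 6.
Cage d has product 432, which forces R2C5 = 3.
Column 6 already has 4; hence R2C6 = 6.
6 is placed in column 5; hence R4C5 = 4.
Row 4 now contains 4, so R4C4 = 6.
Cage b has product 40, which forces R5C4 = 4.
4 is placed in column 4, leaving R3C4 = 2.
Row 4 now contains 6, leaving R4C1 = 3.
Cage m needs two cells with sum 8; hence R4C2 = 5.
Row 4 now contains 5, so R4C6 = 2.
The 4 cells of cage e must have sum 14, so R1C3 = 5.
Cage h needs sum 16, leaving R5C1 = 1.
Row 5 now contains 1, so R5C6 = 5.
The 4 cells of cage h must have sum 16, so R6C1 = 6.
Cage i has sum 9, leaving R6C2 = 2.
Row 6 already has 6, which forces R6C3 = 4.
Row 6 now contains 2, leaving R6C5 = 5.
Column 6 now contains 5, so R6C6 = 1.
Column 1 now contains 1, which forces R2C1 = 4.
The 4 cells of cage f must have product 40, which forces R2C2 = 1.
Cage c has sum 12, leaving R3C2 = 4.
Column 3 already has 4, leaving R3C3 = 6.
Column 3 already has 6, leaving R5C3 = 3.
5 is placed in row 5, which forces R5C5 = 2.
Row 6 now contains 1, which forces R6C4 = 3.
Column 2 now contains 1, which forces R1C2 = 3.
Column 4 already has 3, leaving R1C4 = 1.
3 is placed in row 5, which forces R5C2 = 6.
The full grid is 2 3 5 1 6 4 / 4 1 2 5 3 6 / 5 4 6 2 1 3 / 3 5 1 6 4 2 / 1 6 3 4 2 5 / 6 2 4 3 5 1.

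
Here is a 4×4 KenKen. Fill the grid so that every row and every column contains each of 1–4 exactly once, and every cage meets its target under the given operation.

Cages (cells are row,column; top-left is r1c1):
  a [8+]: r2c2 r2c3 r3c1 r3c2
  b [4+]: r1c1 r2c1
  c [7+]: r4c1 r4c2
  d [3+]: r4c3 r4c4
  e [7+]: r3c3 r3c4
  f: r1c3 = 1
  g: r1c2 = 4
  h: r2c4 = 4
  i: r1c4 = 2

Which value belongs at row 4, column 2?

Cage g is a single given cell; hence r1c2 = 4.
Cage f is a single given cell; hence r1c3 = 1.
I is a freebie, which forces r1c4 = 2.
H is a freebie, which forces r2c4 = 4.
4 is placed in column 4, so r3c4 = 3.
Column 2 already has 4, leaving r4c2 = 3.
1 is placed in column 3, so r4c3 = 2.
Column 4 already has 2, which forces r4c4 = 1.
1 is placed in row 1; hence r1c1 = 3.
The two cells of cage b must have sum 4, leaving r2c1 = 1.
Cage a needs sum 8, which forces r2c2 = 2.
Column 3 already has 2, which forces r2c3 = 3.
Cage a needs sum 8, which forces r3c1 = 2.
Cage a has sum 8; hence r3c2 = 1.
Row 3 now contains 3, leaving r3c3 = 4.
3 is placed in row 4, so r4c1 = 4.
The full grid is 3 4 1 2 / 1 2 3 4 / 2 1 4 3 / 4 3 2 1.

3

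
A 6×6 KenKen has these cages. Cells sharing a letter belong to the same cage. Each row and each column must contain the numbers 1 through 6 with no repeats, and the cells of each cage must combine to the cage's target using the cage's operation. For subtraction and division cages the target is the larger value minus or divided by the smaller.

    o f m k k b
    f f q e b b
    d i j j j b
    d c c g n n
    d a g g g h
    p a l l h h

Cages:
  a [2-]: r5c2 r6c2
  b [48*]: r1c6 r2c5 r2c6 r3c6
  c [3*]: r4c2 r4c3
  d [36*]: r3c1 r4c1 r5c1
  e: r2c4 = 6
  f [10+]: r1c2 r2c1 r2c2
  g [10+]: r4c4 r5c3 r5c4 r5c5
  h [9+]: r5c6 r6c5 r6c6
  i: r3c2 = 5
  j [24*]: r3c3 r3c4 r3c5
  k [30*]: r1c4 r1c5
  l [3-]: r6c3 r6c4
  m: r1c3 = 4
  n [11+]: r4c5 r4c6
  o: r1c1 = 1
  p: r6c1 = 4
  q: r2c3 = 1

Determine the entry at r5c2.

Cage o is a single given cell; hence r1c1 = 1.
Cage m is given; hence r1c3 = 4.
Cage q is a single given cell, so r2c3 = 1.
Cage e is given, so r2c4 = 6.
Cage i is a single given cell, leaving r3c2 = 5.
1 is placed in column 3, which forces r4c3 = 3.
Cage p is a single given cell; hence r6c1 = 4.
Column 4 already has 6, which forces r1c4 = 5.
Cage k needs two cells with product 30, so r1c5 = 6.
3 is placed in row 4; hence r4c2 = 1.
6 is placed in column 5; hence r4c5 = 5.
5 is placed in row 4; hence r4c6 = 6.
Cage b needs product 48, which forces r2c5 = 2.
6 is placed in row 4, so r4c1 = 2.
Row 4 now contains 2, so r4c4 = 4.
The two cells of cage a must have difference 2, leaving r5c2 = 4.
Cage f needs sum 10, so r1c2 = 2.
Row 1 now contains 2; hence r1c6 = 3.
The 3 cells of cage f must have sum 10, so r2c1 = 5.
4 is placed in column 2, so r2c2 = 3.
3 is placed in column 6, leaving r2c6 = 4.
Cage j needs product 24; hence r3c5 = 4.
Column 6 now contains 4; hence r3c6 = 2.
Cage g has sum 10, which forces r5c3 = 2.
Column 2 now contains 2, which forces r6c2 = 6.
Row 6 already has 6, so r6c3 = 5.
Row 6 now contains 5, which forces r6c6 = 1.
Row 3 already has 2, which forces r3c3 = 6.
Cage j needs product 24, leaving r3c4 = 1.
1 is placed in column 4, leaving r5c4 = 3.
3 is placed in row 5, leaving r5c5 = 1.
Column 6 already has 1; hence r5c6 = 5.
The two cells of cage l must have difference 3, leaving r6c4 = 2.
Row 6 already has 1, which forces r6c5 = 3.
Row 3 now contains 6, which forces r3c1 = 3.
3 is placed in row 5, so r5c1 = 6.
Filled in: 1 2 4 5 6 3 / 5 3 1 6 2 4 / 3 5 6 1 4 2 / 2 1 3 4 5 6 / 6 4 2 3 1 5 / 4 6 5 2 3 1.

4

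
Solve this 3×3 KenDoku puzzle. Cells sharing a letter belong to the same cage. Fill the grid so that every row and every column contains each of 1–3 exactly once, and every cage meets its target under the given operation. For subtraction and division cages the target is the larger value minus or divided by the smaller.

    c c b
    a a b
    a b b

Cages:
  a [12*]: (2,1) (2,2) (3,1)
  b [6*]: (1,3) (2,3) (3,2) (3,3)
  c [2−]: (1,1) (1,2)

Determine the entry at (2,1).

The 3 cells of cage a must have product 12, so (2,1) = 3.
Cage a needs product 12; hence (2,2) = 2.
2 is placed in row 2, leaving (2,3) = 1.
Cage a needs product 12, which forces (3,1) = 2.
Cage b needs product 6, leaving (3,2) = 1.
Row 3 now contains 2, so (3,3) = 3.
Column 1 now contains 3; hence (1,1) = 1.
1 is placed in column 2, leaving (1,2) = 3.
Column 3 now contains 3, leaving (1,3) = 2.
Completed grid: 1 3 2 / 3 2 1 / 2 1 3.

3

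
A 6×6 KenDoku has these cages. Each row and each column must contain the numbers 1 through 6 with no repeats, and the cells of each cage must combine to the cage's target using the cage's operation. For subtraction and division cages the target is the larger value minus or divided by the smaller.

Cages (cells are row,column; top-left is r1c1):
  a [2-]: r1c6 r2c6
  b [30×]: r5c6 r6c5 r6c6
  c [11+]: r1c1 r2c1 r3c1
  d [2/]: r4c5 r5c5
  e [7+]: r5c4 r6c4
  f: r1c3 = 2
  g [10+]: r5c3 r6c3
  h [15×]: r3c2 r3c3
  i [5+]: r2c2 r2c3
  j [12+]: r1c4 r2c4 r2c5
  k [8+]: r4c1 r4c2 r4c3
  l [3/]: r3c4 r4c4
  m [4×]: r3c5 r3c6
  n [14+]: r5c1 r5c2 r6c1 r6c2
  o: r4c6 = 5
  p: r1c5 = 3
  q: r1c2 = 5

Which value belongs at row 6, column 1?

2

Q is a freebie, leaving r1c2 = 5.
Cage f is given, leaving r1c3 = 2.
Cage p is a single given cell, leaving r1c5 = 3.
Column 2 already has 5, leaving r3c2 = 3.
Row 3 now contains 3, so r3c3 = 5.
Cage o is given, which forces r4c6 = 5.
Cage b has product 30; hence r6c5 = 5.
The only place for 6 in row 4 is r4c4.
Cage j has sum 12; hence r2c5 = 6.
Cage l needs two cells with quotient 3, leaving r3c4 = 2.
Cage j needs sum 12, which forces r1c4 = 1.
Column 4 now contains 2, so r2c4 = 5.
The only place for 3 in row 2 is r2c3.
The two cells of cage i must have sum 5; hence r2c2 = 2.
2 is placed in row 2; hence r2c6 = 4.
4 is placed in column 6, which forces r3c6 = 1.
The 3 cells of cage k must have sum 8, so r4c1 = 3.
4 is placed in column 6, which forces r1c6 = 6.
Row 2 already has 4, leaving r2c1 = 1.
Row 3 already has 1, so r3c5 = 4.
Row 1 already has 6; hence r1c1 = 4.
Row 3 now contains 4, so r3c1 = 6.
Cage n has sum 14, so r5c1 = 5.
Column 1 now contains 4, leaving r6c1 = 2.
Row 6 already has 2, so r6c6 = 3.
Cage e's pair has sum 7, which forces r5c4 = 3.
Column 6 now contains 3; hence r5c6 = 2.
Row 6 now contains 3; hence r6c4 = 4.
Cage d needs two cells with quotient 2, so r4c5 = 2.
The two cells of cage g must have sum 10, so r5c3 = 4.
2 is placed in row 5, leaving r5c5 = 1.
Row 6 now contains 4, which forces r6c3 = 6.
The 3 cells of cage k must have sum 8, so r4c2 = 4.
Column 3 already has 4, so r4c3 = 1.
Row 5 already has 1; hence r5c2 = 6.
6 is placed in row 6, leaving r6c2 = 1.
Completed grid: 4 5 2 1 3 6 / 1 2 3 5 6 4 / 6 3 5 2 4 1 / 3 4 1 6 2 5 / 5 6 4 3 1 2 / 2 1 6 4 5 3.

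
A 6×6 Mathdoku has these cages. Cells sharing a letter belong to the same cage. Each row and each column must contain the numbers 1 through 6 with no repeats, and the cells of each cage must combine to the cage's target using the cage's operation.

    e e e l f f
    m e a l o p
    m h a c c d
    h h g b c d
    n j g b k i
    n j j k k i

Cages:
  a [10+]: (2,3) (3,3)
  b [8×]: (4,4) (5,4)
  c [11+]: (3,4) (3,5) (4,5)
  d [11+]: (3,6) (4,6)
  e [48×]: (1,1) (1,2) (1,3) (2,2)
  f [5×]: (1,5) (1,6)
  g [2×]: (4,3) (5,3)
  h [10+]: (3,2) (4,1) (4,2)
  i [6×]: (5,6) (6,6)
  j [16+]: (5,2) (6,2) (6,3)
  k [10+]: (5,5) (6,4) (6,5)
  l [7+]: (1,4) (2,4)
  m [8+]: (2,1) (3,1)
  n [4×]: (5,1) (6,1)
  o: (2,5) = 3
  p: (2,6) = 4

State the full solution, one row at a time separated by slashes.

2 4 3 6 5 1 / 5 2 6 1 3 4 / 3 1 4 5 2 6 / 6 3 1 2 4 5 / 1 5 2 4 6 3 / 4 6 5 3 1 2

O is a freebie, so (2,5) = 3.
Cage p is a single given cell; hence (2,6) = 4.
Row 2 already has 4, which forces (2,3) = 6.
Cage a needs two cells with sum 10, which forces (3,3) = 4.
Column 3 now contains 6, so (6,3) = 5.
Cage j needs sum 16, which forces (5,2) = 5.
Cage j has sum 16; hence (6,2) = 6.
In row 5, 3 can only go at (5,6), so (5,6) = 3.
Cage i needs two cells with product 6; hence (6,6) = 2.
Cage k needs sum 10; hence (5,5) = 6.
Cage k has sum 10, which forces (6,4) = 3.
2 is placed in row 6, so (6,5) = 1.
Column 5 now contains 1, so (1,5) = 5.
Cage f needs two cells with product 5, leaving (1,6) = 1.
Column 5 now contains 5, so (3,5) = 2.
Cage c has sum 11; hence (4,5) = 4.
Cage n's pair has product 4; hence (5,1) = 1.
1 is placed in row 5, leaving (5,3) = 2.
Row 5 already has 2, so (5,4) = 4.
Row 6 already has 1; hence (6,1) = 4.
The 4 cells of cage e must have product 48, which forces (1,1) = 2.
The 4 cells of cage e must have product 48, which forces (1,2) = 4.
2 is placed in column 3, so (1,3) = 3.
2 is placed in row 1, so (1,4) = 6.
Column 1 already has 2, which forces (2,1) = 5.
The 4 cells of cage e must have product 48; hence (2,2) = 2.
Row 2 already has 5, which forces (2,4) = 1.
Row 3 now contains 2, which forces (3,4) = 5.
Row 3 already has 5; hence (3,6) = 6.
Column 1 now contains 5, which forces (4,1) = 6.
2 is placed in column 3; hence (4,3) = 1.
Row 4 already has 4, so (4,4) = 2.
Column 6 now contains 6, which forces (4,6) = 5.
Row 3 now contains 6, so (3,1) = 3.
Cage h has sum 10; hence (3,2) = 1.
Row 4 now contains 1, leaving (4,2) = 3.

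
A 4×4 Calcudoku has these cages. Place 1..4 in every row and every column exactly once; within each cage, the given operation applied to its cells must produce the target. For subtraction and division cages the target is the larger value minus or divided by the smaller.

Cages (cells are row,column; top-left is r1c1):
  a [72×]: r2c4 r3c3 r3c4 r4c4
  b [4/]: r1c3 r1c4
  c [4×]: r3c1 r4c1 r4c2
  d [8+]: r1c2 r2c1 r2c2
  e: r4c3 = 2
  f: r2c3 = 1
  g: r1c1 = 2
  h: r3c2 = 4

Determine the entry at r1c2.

Cage g is a single given cell, so r1c1 = 2.
F is a freebie, which forces r2c3 = 1.
Column 1 already has 2, so r3c1 = 1.
H is a freebie, which forces r3c2 = 4.
The 4 cells of cage a must have product 72; hence r3c3 = 3.
Row 3 already has 4, so r3c4 = 2.
1 is placed in column 1, which forces r4c1 = 4.
E is a freebie, leaving r4c3 = 2.
Row 4 now contains 4, which forces r4c4 = 3.
Cage d has sum 8; hence r1c2 = 3.
Column 3 now contains 1, which forces r1c3 = 4.
Cage b needs two cells with quotient 4, which forces r1c4 = 1.
Column 1 already has 4, which forces r2c1 = 3.
Cage d needs sum 8; hence r2c2 = 2.
Column 4 now contains 3, which forces r2c4 = 4.
Row 4 already has 2, which forces r4c2 = 1.
Filled in: 2 3 4 1 / 3 2 1 4 / 1 4 3 2 / 4 1 2 3.

3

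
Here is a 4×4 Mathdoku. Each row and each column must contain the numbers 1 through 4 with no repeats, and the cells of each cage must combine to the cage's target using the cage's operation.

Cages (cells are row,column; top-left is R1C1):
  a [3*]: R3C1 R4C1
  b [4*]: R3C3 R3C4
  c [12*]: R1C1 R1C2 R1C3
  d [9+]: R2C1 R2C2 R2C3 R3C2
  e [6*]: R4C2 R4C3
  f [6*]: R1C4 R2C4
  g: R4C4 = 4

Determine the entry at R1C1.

4

Cage g is given, which forces R4C4 = 4.
Cage b needs two cells with product 4, leaving R3C3 = 4.
4 is placed in column 4, leaving R3C4 = 1.
Row 3 now contains 1; hence R3C1 = 3.
Row 3 already has 3, which forces R3C2 = 2.
Cage a's pair has product 3, which forces R4C1 = 1.
2 is placed in column 2, so R4C2 = 3.
Row 4 already has 3, leaving R4C3 = 2.
Column 1 now contains 1, which forces R1C1 = 4.
Cage c needs product 12; hence R1C2 = 1.
The 3 cells of cage c must have product 12; hence R1C3 = 3.
Row 1 now contains 3, leaving R1C4 = 2.
The 4 cells of cage d must have sum 9, leaving R2C1 = 2.
Cage d has sum 9, leaving R2C2 = 4.
The 4 cells of cage d must have sum 9; hence R2C3 = 1.
Column 4 already has 2; hence R2C4 = 3.
The full grid is 4 1 3 2 / 2 4 1 3 / 3 2 4 1 / 1 3 2 4.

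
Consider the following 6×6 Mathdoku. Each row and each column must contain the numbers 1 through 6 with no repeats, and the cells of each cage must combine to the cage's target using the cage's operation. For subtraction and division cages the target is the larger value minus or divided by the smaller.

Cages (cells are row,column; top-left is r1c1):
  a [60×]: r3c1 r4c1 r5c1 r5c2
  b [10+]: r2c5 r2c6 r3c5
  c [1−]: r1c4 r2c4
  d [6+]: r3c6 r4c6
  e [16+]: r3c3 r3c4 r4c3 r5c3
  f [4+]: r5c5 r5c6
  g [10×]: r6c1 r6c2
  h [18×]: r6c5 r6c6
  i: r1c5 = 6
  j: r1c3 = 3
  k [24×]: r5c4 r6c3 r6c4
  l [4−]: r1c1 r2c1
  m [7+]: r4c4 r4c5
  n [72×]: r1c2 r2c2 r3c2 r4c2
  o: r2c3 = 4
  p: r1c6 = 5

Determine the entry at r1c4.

1

J is a freebie, so r1c3 = 3.
Cage i is given; hence r1c5 = 6.
Cage p is a single given cell; hence r1c6 = 5.
O is a freebie; hence r2c3 = 4.
Column 5 already has 6; hence r6c5 = 3.
Row 6 now contains 3, leaving r6c6 = 6.
Column 5 already has 3, leaving r5c5 = 1.
The two cells of cage f must have sum 4, leaving r5c6 = 3.
Cage k needs product 24, so r6c4 = 4.
Cage b needs sum 10, which forces r2c5 = 5.
Column 6 now contains 3, which forces r2c6 = 1.
Column 4 now contains 4, so r3c4 = 3.
The 3 cells of cage b must have sum 10, so r3c5 = 4.
4 is placed in row 3, so r3c6 = 2.
Column 5 now contains 4, which forces r4c5 = 2.
2 is placed in column 6, so r4c6 = 4.
3 is placed in row 5, leaving r5c4 = 6.
The 3 cells of cage k must have product 24, so r6c3 = 1.
Cage l needs two cells with difference 4, which forces r1c1 = 2.
Cage n has product 72; hence r1c2 = 4.
Cage c needs two cells with difference 1, leaving r1c4 = 1.
Row 2 already has 5, so r2c1 = 6.
6 is placed in row 2, leaving r2c2 = 3.
Column 4 already has 3, which forces r2c4 = 2.
Column 1 now contains 6; hence r3c1 = 1.
Row 3 now contains 1, which forces r3c2 = 6.
Row 3 already has 6, which forces r3c3 = 5.
Column 1 now contains 1; hence r4c1 = 3.
Column 2 already has 6; hence r4c2 = 1.
5 is placed in column 3; hence r4c3 = 6.
2 is placed in row 4; hence r4c4 = 5.
Cage e needs sum 16; hence r5c3 = 2.
Column 1 already has 2, so r6c1 = 5.
Row 6 now contains 5, leaving r6c2 = 2.
Column 1 already has 5; hence r5c1 = 4.
Row 5 now contains 2, which forces r5c2 = 5.
Filled in: 2 4 3 1 6 5 / 6 3 4 2 5 1 / 1 6 5 3 4 2 / 3 1 6 5 2 4 / 4 5 2 6 1 3 / 5 2 1 4 3 6.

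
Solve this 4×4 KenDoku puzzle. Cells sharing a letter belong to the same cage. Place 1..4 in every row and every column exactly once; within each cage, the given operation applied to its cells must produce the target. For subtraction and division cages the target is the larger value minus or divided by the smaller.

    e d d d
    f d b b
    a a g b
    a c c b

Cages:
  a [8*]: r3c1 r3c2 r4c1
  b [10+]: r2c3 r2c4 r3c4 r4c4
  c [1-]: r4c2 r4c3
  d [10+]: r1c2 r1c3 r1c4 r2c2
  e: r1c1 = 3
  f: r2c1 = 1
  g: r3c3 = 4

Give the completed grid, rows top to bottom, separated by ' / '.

3 4 1 2 / 1 3 2 4 / 2 1 4 3 / 4 2 3 1

Cage e is given, which forces r1c1 = 3.
F is a freebie, which forces r2c1 = 1.
Cage g is a single given cell, leaving r3c3 = 4.
The 4 cells of cage d must have sum 10, which forces r2c2 = 3.
Row 2 already has 3, leaving r2c3 = 2.
2 is placed in row 2; hence r2c4 = 4.
Row 3 now contains 4, so r3c1 = 2.
Cage a needs product 8, so r3c2 = 1.
1 is placed in row 3, which forces r3c4 = 3.
Cage a has product 8, which forces r4c1 = 4.
4 is placed in row 4, which forces r4c2 = 2.
Row 4 now contains 2, which forces r4c4 = 1.
Column 2 now contains 2, so r1c2 = 4.
Column 3 now contains 2, leaving r1c3 = 1.
Column 4 already has 1, leaving r1c4 = 2.
1 is placed in row 4, so r4c3 = 3.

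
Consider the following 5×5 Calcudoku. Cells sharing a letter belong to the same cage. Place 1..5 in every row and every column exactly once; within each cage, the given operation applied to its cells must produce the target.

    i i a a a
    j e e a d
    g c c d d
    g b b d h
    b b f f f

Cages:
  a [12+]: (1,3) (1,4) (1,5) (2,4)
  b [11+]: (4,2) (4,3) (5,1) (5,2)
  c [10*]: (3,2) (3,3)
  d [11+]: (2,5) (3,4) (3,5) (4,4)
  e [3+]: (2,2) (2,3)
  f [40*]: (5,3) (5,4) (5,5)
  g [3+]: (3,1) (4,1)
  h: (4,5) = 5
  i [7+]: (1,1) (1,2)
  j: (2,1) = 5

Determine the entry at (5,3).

Cage j is given; hence (2,1) = 5.
Cage h is a single given cell, so (4,5) = 5.
The pair (3,2)/(3,3) in row 3 holds {2, 5}; hence (3,1) = 1.
Cage g's pair has sum 3, which forces (4,1) = 2.
Cage d needs sum 11, leaving (2,5) = 3.
The 4 cells of cage d must have sum 11, which forces (3,4) = 3.
The 4 cells of cage d must have sum 11, leaving (3,5) = 4.
Cage d needs sum 11; hence (4,4) = 1.
Column 5 already has 4, so (5,5) = 2.
2 is placed in column 5, so (1,5) = 1.
Row 2 now contains 3, so (2,4) = 4.
The 4 cells of cage b must have sum 11; hence (5,1) = 3.
Cage b needs sum 11, leaving (5,2) = 1.
Column 4 now contains 4, which forces (5,4) = 5.
3 is placed in column 1; hence (1,1) = 4.
Cage i needs two cells with sum 7, which forces (1,2) = 3.
Cage a needs sum 12, leaving (1,3) = 5.
Column 4 now contains 5, which forces (1,4) = 2.
Column 2 now contains 1, leaving (2,2) = 2.
Cage e needs two cells with sum 3; hence (2,3) = 1.
2 is placed in column 2, leaving (3,2) = 5.
5 is placed in column 3, leaving (3,3) = 2.
Column 2 already has 3; hence (4,2) = 4.
Row 4 now contains 4, which forces (4,3) = 3.
5 is placed in row 5, which forces (5,3) = 4.
Filled in: 4 3 5 2 1 / 5 2 1 4 3 / 1 5 2 3 4 / 2 4 3 1 5 / 3 1 4 5 2.

4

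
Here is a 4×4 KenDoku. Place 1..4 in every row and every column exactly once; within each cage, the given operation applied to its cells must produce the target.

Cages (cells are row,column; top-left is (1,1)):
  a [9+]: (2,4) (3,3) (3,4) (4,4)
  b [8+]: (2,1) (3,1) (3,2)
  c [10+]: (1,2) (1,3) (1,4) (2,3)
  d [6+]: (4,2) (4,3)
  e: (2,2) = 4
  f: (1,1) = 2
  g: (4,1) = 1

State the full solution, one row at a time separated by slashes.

Cage f is a single given cell, leaving (1,1) = 2.
Cage e is a single given cell, so (2,2) = 4.
Cage g is a single given cell; hence (4,1) = 1.
4 is placed in column 2, which forces (4,2) = 2.
Row 4 already has 2, leaving (4,3) = 4.
Row 4 now contains 4, which forces (4,4) = 3.
Cage c has sum 10, so (1,4) = 4.
Column 1 now contains 1; hence (2,1) = 3.
Cage c has sum 10, which forces (2,3) = 2.
Row 2 now contains 2, which forces (2,4) = 1.
Cage b needs sum 8, which forces (3,1) = 4.
The 3 cells of cage b must have sum 8, which forces (3,2) = 1.
Row 3 already has 1, which forces (3,3) = 3.
Column 4 already has 1, which forces (3,4) = 2.
1 is placed in column 2; hence (1,2) = 3.
Column 3 now contains 3; hence (1,3) = 1.

2 3 1 4 / 3 4 2 1 / 4 1 3 2 / 1 2 4 3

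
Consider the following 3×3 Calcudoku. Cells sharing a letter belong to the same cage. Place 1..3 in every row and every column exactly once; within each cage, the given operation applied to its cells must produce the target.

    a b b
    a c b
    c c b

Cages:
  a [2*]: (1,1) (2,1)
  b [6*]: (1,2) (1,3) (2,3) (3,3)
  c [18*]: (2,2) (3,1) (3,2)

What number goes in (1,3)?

Cage b needs product 6, which forces (1,2) = 1.
Cage c needs product 18, leaving (2,2) = 3.
Cage c needs product 18, leaving (3,1) = 3.
The 3 cells of cage c must have product 18, leaving (3,2) = 2.
Row 3 now contains 2, leaving (3,3) = 1.
Row 1 now contains 1; hence (1,1) = 2.
The 4 cells of cage b must have product 6; hence (1,3) = 3.
Cage a's pair has product 2, leaving (2,1) = 1.
Column 3 now contains 1; hence (2,3) = 2.
Filled in: 2 1 3 / 1 3 2 / 3 2 1.

3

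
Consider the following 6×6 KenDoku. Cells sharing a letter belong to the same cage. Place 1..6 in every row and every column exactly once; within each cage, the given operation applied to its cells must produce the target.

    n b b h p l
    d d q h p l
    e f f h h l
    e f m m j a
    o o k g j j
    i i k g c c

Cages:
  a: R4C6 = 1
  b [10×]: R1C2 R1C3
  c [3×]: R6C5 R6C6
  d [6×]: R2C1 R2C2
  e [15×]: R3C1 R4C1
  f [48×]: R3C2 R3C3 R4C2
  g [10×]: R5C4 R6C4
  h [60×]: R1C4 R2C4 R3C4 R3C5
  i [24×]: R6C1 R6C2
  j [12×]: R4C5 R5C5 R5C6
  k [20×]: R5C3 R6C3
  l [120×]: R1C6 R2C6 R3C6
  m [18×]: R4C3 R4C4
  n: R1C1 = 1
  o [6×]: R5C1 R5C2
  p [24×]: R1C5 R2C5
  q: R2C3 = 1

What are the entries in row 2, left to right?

2 3 1 4 6 5

N is a freebie, so R1C1 = 1.
Cage q is a single given cell, so R2C3 = 1.
A is a freebie, leaving R4C6 = 1.
Column 6 already has 1, so R6C6 = 3.
Row 6 now contains 3, leaving R6C5 = 1.
Cage j needs product 12, which forces R4C5 = 2.
1 is placed in column 5, leaving R5C5 = 3.
Cage j needs product 12, leaving R5C6 = 2.
Cage h needs product 60, which forces R3C4 = 1.
Row 5 now contains 2, so R5C1 = 6.
Row 5 now contains 2, which forces R5C2 = 1.
Row 5 now contains 2, which forces R5C4 = 5.
6 is placed in column 1, so R6C1 = 4.
4 is placed in row 6, which forces R6C2 = 6.
4 is placed in row 6, so R6C3 = 5.
Cage g needs two cells with product 10; hence R6C4 = 2.
Cage b's pair has product 10, leaving R1C2 = 5.
Column 3 now contains 5; hence R1C3 = 2.
The 4 cells of cage h must have product 60; hence R3C5 = 5.
Column 2 already has 6, leaving R4C2 = 4.
Row 5 now contains 5, leaving R5C3 = 4.
Cage l needs product 120, so R2C6 = 5.
Row 3 already has 5, leaving R3C1 = 3.
Cage f needs product 48; hence R3C2 = 2.
4 is placed in column 3, so R3C3 = 6.
Row 3 already has 6, leaving R3C6 = 4.
Cage e's pair has product 15, leaving R4C1 = 5.
Column 3 already has 6, so R4C3 = 3.
Row 4 now contains 3, so R4C4 = 6.
4 is placed in column 6, so R1C6 = 6.
Column 1 already has 3, leaving R2C1 = 2.
Column 2 already has 2, so R2C2 = 3.
Row 2 now contains 3, leaving R2C4 = 4.
Row 2 already has 4, leaving R2C5 = 6.
Column 4 now contains 4, leaving R1C4 = 3.
Row 1 now contains 6; hence R1C5 = 4.
Completed grid: 1 5 2 3 4 6 / 2 3 1 4 6 5 / 3 2 6 1 5 4 / 5 4 3 6 2 1 / 6 1 4 5 3 2 / 4 6 5 2 1 3.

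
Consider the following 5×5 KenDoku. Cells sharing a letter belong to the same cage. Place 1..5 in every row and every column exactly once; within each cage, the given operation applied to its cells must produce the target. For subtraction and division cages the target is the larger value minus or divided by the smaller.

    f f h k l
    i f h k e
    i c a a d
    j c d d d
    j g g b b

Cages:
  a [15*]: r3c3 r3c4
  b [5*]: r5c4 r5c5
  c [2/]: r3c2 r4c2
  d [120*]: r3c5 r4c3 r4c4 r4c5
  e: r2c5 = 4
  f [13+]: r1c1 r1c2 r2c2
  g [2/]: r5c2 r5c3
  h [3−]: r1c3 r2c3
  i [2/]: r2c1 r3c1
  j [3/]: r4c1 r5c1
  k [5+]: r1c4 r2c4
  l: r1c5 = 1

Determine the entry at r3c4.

5

L is a freebie, so r1c5 = 1.
E is a freebie, so r2c5 = 4.
Column 5 already has 1, which forces r5c5 = 5.
The 3 cells of cage f must have sum 13; hence r1c1 = 5.
Cage f has sum 13, so r1c2 = 3.
4 is placed in row 2; hence r2c2 = 5.
5 is placed in row 5, so r5c4 = 1.
The two cells of cage h must have difference 3, so r1c3 = 4.
The two cells of cage k must have sum 5, leaving r1c4 = 2.
Cage h's pair has difference 3; hence r2c3 = 1.
The two cells of cage k must have sum 5; hence r2c4 = 3.
3 is placed in column 4; hence r3c4 = 5.
Cage j needs two cells with quotient 3, so r4c1 = 1.
Column 3 now contains 4, which forces r4c3 = 5.
Column 4 now contains 5, which forces r4c4 = 4.
1 is placed in row 5, so r5c1 = 3.
Column 3 now contains 4, which forces r5c3 = 2.
Row 2 already has 1, leaving r2c1 = 2.
The two cells of cage i must have quotient 2, so r3c1 = 4.
Row 3 now contains 4, so r3c2 = 1.
5 is placed in row 3, so r3c3 = 3.
3 is placed in row 3, so r3c5 = 2.
4 is placed in row 4; hence r4c2 = 2.
Column 5 already has 2, which forces r4c5 = 3.
Row 5 already has 2, so r5c2 = 4.
The full grid is 5 3 4 2 1 / 2 5 1 3 4 / 4 1 3 5 2 / 1 2 5 4 3 / 3 4 2 1 5.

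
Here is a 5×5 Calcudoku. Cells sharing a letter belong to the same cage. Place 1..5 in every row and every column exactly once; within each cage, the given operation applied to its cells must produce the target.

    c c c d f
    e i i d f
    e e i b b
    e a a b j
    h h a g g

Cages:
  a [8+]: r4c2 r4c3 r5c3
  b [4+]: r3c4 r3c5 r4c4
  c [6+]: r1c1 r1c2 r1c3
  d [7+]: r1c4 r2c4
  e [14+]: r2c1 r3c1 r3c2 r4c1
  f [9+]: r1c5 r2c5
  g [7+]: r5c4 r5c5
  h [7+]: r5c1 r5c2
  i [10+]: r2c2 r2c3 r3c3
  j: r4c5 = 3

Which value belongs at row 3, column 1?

The 3 cells of cage b must have sum 4, which forces r3c4 = 2.
Cage b has sum 4; hence r3c5 = 1.
Cage b needs sum 4, leaving r4c4 = 1.
J is a freebie, so r4c5 = 3.
The only place for 5 in row 1 is r1c5.
Column 5 already has 5, which forces r2c5 = 4.
4 is placed in column 5; hence r5c5 = 2.
Cage d needs two cells with sum 7; hence r1c4 = 4.
Row 2 already has 4, which forces r2c4 = 3.
Row 5 already has 2; hence r5c3 = 1.
The two cells of cage g must have sum 7, which forces r5c4 = 5.
Row 4 needs a 4, and only r4c1 is open for it.
Column 1 already has 4, so r5c1 = 3.
Cage h's pair has sum 7, leaving r5c2 = 4.
Cage e needs sum 14; hence r2c1 = 2.
Row 2 now contains 2, which forces r2c3 = 5.
3 is placed in column 1, leaving r3c1 = 5.
The 4 cells of cage e must have sum 14, leaving r3c2 = 3.
3 is placed in row 3; hence r3c3 = 4.
5 is placed in column 3; hence r4c3 = 2.
2 is placed in column 1, leaving r1c1 = 1.
The 3 cells of cage c must have sum 6, so r1c2 = 2.
Column 3 now contains 2; hence r1c3 = 3.
Row 2 now contains 5, leaving r2c2 = 1.
Row 4 now contains 2, leaving r4c2 = 5.
The full grid is 1 2 3 4 5 / 2 1 5 3 4 / 5 3 4 2 1 / 4 5 2 1 3 / 3 4 1 5 2.

5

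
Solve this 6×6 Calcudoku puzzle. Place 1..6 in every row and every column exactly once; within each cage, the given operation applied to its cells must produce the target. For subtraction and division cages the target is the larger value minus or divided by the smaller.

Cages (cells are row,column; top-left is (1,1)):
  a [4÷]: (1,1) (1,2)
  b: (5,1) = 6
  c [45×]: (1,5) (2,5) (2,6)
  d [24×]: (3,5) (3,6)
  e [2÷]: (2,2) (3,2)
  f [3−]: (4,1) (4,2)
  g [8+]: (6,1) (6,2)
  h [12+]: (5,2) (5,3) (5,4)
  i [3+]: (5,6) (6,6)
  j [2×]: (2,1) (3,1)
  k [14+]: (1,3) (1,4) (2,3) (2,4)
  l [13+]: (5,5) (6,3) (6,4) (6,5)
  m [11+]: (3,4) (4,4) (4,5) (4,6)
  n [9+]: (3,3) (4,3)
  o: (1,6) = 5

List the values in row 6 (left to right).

Cage c has product 45, which forces (1,5) = 3.
Cage o is a single given cell, which forces (1,6) = 5.
Cage c has product 45, leaving (2,5) = 5.
Cage c needs product 45, which forces (2,6) = 3.
Cage b is given, which forces (5,1) = 6.
The only place for 6 in row 2 is (2,2).
The two cells of cage e must have quotient 2; hence (3,2) = 3.
Row 3 now contains 3, leaving (3,3) = 5.
Column 2 already has 3, which forces (6,2) = 5.
The two cells of cage n must have sum 9, which forces (4,3) = 4.
Column 2 already has 5, leaving (5,2) = 4.
The 3 cells of cage h must have sum 12, which forces (5,3) = 3.
Cage h needs sum 12, leaving (5,4) = 5.
5 is placed in row 6, leaving (6,1) = 3.
Cage a's pair has quotient 4, so (1,1) = 4.
4 is placed in column 2, leaving (1,2) = 1.
Cage k needs sum 14, which forces (1,3) = 6.
The 4 cells of cage k must have sum 14, so (1,4) = 2.
4 is placed in column 3, leaving (2,3) = 2.
Cage k has sum 14, which forces (2,4) = 4.
Column 4 now contains 2, so (3,4) = 1.
Cage f needs two cells with difference 3, which forces (4,1) = 5.
The two cells of cage f must have difference 3; hence (4,2) = 2.
Column 3 already has 2, so (6,3) = 1.
Column 4 already has 1, which forces (6,4) = 6.
Row 6 now contains 1; hence (6,6) = 2.
Row 2 already has 2; hence (2,1) = 1.
Row 3 already has 1, so (3,1) = 2.
Column 4 already has 6, leaving (4,4) = 3.
Cage l needs sum 13, so (5,5) = 2.
Column 6 now contains 2, leaving (5,6) = 1.
2 is placed in row 6, so (6,5) = 4.
4 is placed in column 5, which forces (3,5) = 6.
Cage d's pair has product 24, so (3,6) = 4.
Cage m has sum 11; hence (4,5) = 1.
Column 6 now contains 1, which forces (4,6) = 6.
The full grid is 4 1 6 2 3 5 / 1 6 2 4 5 3 / 2 3 5 1 6 4 / 5 2 4 3 1 6 / 6 4 3 5 2 1 / 3 5 1 6 4 2.

3 5 1 6 4 2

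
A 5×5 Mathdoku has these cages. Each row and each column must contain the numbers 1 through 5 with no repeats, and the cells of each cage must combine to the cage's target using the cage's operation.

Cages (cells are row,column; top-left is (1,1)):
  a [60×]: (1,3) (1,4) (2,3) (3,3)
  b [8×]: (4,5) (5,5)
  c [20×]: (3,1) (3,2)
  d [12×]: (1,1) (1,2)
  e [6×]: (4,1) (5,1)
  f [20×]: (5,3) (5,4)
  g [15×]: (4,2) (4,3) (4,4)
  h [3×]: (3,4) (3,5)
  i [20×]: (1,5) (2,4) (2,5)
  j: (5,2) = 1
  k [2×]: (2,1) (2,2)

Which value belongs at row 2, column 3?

3

J is a freebie, leaving (5,2) = 1.
The two cells of cage k must have product 2, so (2,1) = 1.
Column 2 already has 1, which forces (2,2) = 2.
Cage i needs product 20, which forces (1,5) = 1.
Column 5 now contains 1, leaving (3,5) = 3.
Row 3 now contains 3, so (3,4) = 1.
Cage a needs product 60; hence (1,4) = 2.
1 is placed in row 3, which forces (3,3) = 2.
Cage g needs product 15; hence (4,3) = 1.
Row 1 needs a 5, and only (1,3) is open for it.
Column 3 already has 5, which forces (2,3) = 3.
Column 3 already has 5, which forces (5,3) = 4.
Cage f's pair has product 20, so (5,4) = 5.
Row 5 now contains 4; hence (5,5) = 2.
5 is placed in column 4, which forces (2,4) = 4.
The 3 cells of cage i must have product 20, which forces (2,5) = 5.
The two cells of cage e must have product 6, so (4,1) = 2.
Cage g needs product 15, leaving (4,2) = 5.
5 is placed in column 4, leaving (4,4) = 3.
Column 5 already has 2; hence (4,5) = 4.
2 is placed in row 5, so (5,1) = 3.
Column 1 already has 3, which forces (1,1) = 4.
The two cells of cage d must have product 12; hence (1,2) = 3.
The two cells of cage c must have product 20, which forces (3,1) = 5.
5 is placed in column 2, leaving (3,2) = 4.
Completed grid: 4 3 5 2 1 / 1 2 3 4 5 / 5 4 2 1 3 / 2 5 1 3 4 / 3 1 4 5 2.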